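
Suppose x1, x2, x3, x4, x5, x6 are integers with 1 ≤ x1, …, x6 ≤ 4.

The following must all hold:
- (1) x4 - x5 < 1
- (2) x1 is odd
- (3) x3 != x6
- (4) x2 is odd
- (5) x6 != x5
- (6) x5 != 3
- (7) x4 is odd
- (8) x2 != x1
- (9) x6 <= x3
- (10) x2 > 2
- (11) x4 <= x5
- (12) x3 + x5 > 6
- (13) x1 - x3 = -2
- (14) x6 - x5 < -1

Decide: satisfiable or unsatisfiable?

One satisfying assignment is x1 = 1, x2 = 3, x3 = 3, x4 = 3, x5 = 4, x6 = 2.
For the less obvious constraints — constraint 1: x4 - x5 = -1; constraint 12: x3 + x5 = 7 — and the others hold by inspection.

Satisfiable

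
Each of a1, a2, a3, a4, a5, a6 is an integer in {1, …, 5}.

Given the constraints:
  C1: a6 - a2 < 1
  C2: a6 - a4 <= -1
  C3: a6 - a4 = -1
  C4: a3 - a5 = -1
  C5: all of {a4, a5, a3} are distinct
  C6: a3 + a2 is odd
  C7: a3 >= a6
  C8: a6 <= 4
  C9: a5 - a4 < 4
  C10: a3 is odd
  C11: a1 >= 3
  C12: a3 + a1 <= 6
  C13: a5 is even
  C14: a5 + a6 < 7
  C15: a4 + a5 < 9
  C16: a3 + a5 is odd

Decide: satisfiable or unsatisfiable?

Setting (a1, a2, a3, a4, a5, a6) = (3, 2, 3, 2, 4, 1) satisfies everything: constraint 1: a6 - a2 = -1; constraint 2: a6 - a4 = -1; constraint 3: a6 - a4 = -1, and the others follow.

Satisfiable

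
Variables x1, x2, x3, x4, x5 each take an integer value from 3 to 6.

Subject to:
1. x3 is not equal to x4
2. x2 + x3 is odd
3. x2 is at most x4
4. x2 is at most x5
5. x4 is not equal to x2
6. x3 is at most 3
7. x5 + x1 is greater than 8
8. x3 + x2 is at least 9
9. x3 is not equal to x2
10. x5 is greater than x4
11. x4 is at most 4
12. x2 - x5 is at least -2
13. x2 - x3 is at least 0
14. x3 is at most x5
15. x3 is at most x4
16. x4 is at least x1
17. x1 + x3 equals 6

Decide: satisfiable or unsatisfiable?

From constraint 6: x3 ≤ 3. From constraints 3 and 11: x2 ≤ x4 ≤ 4. Hence x3 + x2 ≤ 7. But constraint 8 requires x3 + x2 ≥ 9, and 9 > 7. Contradiction.

Unsatisfiable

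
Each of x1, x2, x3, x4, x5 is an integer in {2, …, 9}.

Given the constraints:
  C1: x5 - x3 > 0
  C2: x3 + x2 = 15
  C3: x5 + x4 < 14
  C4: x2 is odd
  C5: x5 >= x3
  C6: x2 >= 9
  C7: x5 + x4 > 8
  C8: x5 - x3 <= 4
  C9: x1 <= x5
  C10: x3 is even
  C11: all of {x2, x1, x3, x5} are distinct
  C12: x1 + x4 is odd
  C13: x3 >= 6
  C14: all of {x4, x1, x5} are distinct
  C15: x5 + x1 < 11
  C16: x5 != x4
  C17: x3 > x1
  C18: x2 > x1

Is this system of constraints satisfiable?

Satisfiable

Setting (x1, x2, x3, x4, x5) = (3, 9, 6, 4, 7) satisfies everything: constraint 1: x5 - x3 = 1; constraint 2: x3 + x2 = 15, and the others follow.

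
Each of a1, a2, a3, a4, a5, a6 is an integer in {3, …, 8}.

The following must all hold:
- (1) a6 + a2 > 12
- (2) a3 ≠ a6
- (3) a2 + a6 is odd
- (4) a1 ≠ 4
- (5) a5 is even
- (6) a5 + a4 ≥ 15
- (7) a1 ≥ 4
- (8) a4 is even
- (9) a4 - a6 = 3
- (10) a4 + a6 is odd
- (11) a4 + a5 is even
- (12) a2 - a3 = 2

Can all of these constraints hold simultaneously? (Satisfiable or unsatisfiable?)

Satisfiable

Take a1 = 7, a2 = 8, a3 = 6, a4 = 8, a5 = 8, a6 = 5. Then constraint 1: a6 + a2 = 13; constraint 6: a5 + a4 = 16, and every other listed constraint is also met.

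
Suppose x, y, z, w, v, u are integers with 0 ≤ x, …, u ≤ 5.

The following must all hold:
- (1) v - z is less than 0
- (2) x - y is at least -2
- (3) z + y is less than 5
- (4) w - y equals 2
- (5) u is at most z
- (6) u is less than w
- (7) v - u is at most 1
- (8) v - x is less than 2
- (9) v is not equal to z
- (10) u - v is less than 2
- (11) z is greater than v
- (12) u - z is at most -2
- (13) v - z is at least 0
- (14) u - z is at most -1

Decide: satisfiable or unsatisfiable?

Unsatisfiable

Constraints 7, 12, and 13 give u − v ≥ -1, v − z ≥ 0, z − u ≥ 2.
Adding all 3 inequalities: the left sides telescope to 0, and the right sides sum to (-1) + 0 + 2 = 1. So 0 ≥ 1, which is false.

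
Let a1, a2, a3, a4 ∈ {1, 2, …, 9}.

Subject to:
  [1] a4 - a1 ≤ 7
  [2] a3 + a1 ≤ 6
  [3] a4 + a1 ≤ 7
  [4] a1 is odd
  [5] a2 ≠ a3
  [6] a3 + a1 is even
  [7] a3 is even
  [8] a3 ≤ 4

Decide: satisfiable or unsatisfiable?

Constraint 7 makes a3 even and constraint 4 makes a1 odd, so a3 + a1 must be odd. Constraint 6 says a3 + a1 is even — contradiction.

Unsatisfiable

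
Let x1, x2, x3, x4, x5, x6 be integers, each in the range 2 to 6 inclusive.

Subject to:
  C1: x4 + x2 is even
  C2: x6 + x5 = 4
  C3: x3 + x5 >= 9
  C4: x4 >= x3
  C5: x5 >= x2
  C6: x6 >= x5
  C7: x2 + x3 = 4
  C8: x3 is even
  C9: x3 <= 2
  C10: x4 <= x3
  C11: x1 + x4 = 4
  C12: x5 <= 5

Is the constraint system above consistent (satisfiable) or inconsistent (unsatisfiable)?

Unsatisfiable

From constraint 9: x3 ≤ 2. From constraint 12: x5 ≤ 5. Hence x3 + x5 ≤ 7. But constraint 3 requires x3 + x5 ≥ 9, and 9 > 7. Contradiction.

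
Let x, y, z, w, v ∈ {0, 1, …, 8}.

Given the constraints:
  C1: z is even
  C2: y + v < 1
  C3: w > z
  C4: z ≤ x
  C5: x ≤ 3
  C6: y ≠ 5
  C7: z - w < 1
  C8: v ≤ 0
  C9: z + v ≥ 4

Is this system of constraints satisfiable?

Unsatisfiable

From constraints 4 and 5: z ≤ x ≤ 3. From constraint 8: v ≤ 0. Hence z + v ≤ 3. But constraint 9 requires z + v ≥ 4, and 4 > 3. Contradiction.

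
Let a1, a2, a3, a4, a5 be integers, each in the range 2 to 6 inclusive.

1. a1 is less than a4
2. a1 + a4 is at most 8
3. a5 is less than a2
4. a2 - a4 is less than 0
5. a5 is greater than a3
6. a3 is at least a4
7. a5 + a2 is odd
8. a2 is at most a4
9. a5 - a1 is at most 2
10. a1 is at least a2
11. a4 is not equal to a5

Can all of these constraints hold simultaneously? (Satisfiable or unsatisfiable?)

Constraints 1, 3, 5, 6, and 10 give a2 ≤ a1, a1 < a4, a4 ≤ a3, a3 < a5, a5 < a2. Chaining: a2 ≤ a1 < a4 ≤ a3 < a5 < a2, which forces a2 < a2 — impossible.

Unsatisfiable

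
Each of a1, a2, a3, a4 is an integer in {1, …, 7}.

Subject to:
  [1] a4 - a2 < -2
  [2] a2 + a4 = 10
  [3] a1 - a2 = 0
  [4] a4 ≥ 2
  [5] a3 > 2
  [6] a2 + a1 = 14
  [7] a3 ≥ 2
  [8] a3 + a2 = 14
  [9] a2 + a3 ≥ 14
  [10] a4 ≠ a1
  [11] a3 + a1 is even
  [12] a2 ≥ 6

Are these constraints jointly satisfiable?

Satisfiable

Setting (a1, a2, a3, a4) = (7, 7, 7, 3) satisfies everything: constraint 1: a4 - a2 = -4; constraint 2: a2 + a4 = 10, and the others follow.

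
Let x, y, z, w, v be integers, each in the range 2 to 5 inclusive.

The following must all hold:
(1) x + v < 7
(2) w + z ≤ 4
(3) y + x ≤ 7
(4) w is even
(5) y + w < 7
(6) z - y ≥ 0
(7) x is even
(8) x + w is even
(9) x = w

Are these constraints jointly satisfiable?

Try x = 2, y = 2, z = 2, w = 2, v = 3.
Check constraint 1: x + v = 5; constraint 2: w + z = 4. The remaining constraints are straightforward to verify.

Satisfiable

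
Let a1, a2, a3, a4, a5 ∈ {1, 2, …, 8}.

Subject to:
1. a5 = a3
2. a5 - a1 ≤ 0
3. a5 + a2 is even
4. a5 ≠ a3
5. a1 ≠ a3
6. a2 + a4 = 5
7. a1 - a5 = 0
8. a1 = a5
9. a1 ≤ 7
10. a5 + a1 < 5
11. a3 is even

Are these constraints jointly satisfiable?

From constraints 1 and 8, a1 = a5 = a3, so a1 = a3. But constraint 5 says a1 ≠ a3. Contradiction.

Unsatisfiable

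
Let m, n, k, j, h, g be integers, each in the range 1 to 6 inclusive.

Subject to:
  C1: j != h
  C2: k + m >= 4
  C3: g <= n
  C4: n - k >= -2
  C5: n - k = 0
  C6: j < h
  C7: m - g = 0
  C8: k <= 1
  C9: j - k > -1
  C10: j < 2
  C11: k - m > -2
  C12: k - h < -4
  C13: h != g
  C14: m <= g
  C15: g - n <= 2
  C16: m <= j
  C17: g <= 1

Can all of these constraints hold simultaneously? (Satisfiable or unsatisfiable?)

Unsatisfiable

From constraint 8: k ≤ 1. From constraints 14 and 17: m ≤ g ≤ 1. Hence k + m ≤ 2. But constraint 2 requires k + m ≥ 4, and 4 > 2. Contradiction.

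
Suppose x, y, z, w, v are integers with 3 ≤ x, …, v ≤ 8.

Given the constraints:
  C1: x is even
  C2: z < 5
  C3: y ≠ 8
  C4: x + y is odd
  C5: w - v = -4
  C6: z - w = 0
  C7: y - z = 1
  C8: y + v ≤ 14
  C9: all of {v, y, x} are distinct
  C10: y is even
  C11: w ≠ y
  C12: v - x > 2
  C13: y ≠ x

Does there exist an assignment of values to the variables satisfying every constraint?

Unsatisfiable

Constraint 1 makes x even and constraint 10 makes y even, so x + y must be even. Constraint 4 says x + y is odd — contradiction.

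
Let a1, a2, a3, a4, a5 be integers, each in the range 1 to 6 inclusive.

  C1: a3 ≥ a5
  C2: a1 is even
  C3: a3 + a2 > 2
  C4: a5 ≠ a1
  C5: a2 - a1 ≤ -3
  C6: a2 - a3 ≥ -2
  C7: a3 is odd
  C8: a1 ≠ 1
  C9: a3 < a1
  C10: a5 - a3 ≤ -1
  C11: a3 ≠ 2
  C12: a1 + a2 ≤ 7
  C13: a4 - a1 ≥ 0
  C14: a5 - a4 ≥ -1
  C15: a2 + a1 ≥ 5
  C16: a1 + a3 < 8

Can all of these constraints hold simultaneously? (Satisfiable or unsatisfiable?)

Constraints 5, 6, 10, 13, and 14 give a3 − a5 ≥ 1, a5 − a4 ≥ -1, a4 − a1 ≥ 0, a1 − a2 ≥ 3, a2 − a3 ≥ -2.
Adding all 5 inequalities: the left sides telescope to 0, and the right sides sum to 1 + (-1) + 0 + 3 + (-2) = 1. So 0 ≥ 1, which is false.

Unsatisfiable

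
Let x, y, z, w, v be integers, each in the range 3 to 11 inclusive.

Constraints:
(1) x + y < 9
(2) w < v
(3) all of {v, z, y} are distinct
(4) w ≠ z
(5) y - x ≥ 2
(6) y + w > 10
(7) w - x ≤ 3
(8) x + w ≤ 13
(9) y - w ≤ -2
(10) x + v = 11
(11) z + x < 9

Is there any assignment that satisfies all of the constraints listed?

Unsatisfiable

Constraints 5, 7, and 9 give x − w ≥ -3, w − y ≥ 2, y − x ≥ 2.
Adding all 3 inequalities: the left sides telescope to 0, and the right sides sum to (-3) + 2 + 2 = 1. So 0 ≥ 1, which is false.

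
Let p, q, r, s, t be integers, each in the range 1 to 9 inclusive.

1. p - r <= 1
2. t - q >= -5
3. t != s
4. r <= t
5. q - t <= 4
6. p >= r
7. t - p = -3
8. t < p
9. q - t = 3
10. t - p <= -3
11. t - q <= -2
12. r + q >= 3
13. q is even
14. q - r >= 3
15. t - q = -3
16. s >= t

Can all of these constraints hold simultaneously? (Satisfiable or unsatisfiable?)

Unsatisfiable

Constraints 1, 5, 10, and 14 give p − t ≥ 3, t − q ≥ -4, q − r ≥ 3, r − p ≥ -1.
Adding all 4 inequalities: the left sides telescope to 0, and the right sides sum to 3 + (-4) + 3 + (-1) = 1. So 0 ≥ 1, which is false.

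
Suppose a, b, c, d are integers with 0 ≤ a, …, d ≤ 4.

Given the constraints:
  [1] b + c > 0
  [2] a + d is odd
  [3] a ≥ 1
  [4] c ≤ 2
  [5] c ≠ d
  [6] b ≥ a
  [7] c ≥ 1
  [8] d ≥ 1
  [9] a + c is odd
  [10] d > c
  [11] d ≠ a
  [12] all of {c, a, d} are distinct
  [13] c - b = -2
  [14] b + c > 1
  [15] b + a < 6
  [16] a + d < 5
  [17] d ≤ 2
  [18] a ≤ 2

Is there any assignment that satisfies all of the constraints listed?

Unsatisfiable

Constraints 3, 4, 7, 8, 17, and 18 confine each of c, a, d to the 2 values {1, 2}.
Constraint 12 requires all 3 of them to be distinct, but only 2 values are available — impossible by the pigeonhole principle.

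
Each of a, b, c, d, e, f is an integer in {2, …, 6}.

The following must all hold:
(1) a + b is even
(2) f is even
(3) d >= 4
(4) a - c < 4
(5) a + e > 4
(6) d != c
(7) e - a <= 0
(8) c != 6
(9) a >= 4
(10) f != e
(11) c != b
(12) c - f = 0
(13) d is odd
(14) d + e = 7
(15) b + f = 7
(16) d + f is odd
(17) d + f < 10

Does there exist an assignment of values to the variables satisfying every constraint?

Setting (a, b, c, d, e, f) = (5, 3, 4, 5, 2, 4) satisfies everything: constraint 4: a - c = 1; constraint 5: a + e = 7, and the others follow.

Satisfiable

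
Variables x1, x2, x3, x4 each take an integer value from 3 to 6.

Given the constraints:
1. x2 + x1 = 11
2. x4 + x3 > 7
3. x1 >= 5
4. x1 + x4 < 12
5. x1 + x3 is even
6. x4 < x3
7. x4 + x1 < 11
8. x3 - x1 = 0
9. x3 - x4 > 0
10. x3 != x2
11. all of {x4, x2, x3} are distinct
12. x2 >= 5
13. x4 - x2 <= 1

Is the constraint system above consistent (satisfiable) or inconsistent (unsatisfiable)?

The assignment x1 = 6, x2 = 5, x3 = 6, x4 = 3 works:
  constraint 1 holds since x2 + x1 = 11.
  constraint 2 holds since x4 + x3 = 9.
  constraint 4 holds since x1 + x4 = 9.
The rest check out directly.

Satisfiable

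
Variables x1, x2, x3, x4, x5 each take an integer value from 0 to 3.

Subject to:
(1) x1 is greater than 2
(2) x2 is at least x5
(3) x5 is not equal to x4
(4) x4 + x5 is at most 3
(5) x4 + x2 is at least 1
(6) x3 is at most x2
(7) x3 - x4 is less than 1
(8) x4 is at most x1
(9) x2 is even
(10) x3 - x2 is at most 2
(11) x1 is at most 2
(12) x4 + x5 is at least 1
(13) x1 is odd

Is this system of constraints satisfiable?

From constraint 1: x1 ≥ 3. From constraint 11: x1 ≤ 2. But 2 < 3, so no value of x1 works.

Unsatisfiable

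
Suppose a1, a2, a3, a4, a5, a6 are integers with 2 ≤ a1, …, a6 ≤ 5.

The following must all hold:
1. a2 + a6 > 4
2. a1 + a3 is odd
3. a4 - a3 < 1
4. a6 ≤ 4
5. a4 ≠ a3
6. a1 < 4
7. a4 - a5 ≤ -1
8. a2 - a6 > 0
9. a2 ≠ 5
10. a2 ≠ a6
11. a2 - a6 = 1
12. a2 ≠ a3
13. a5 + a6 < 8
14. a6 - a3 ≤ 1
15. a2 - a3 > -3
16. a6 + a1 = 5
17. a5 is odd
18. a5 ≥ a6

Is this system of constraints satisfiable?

Satisfiable

The assignment a1 = 3, a2 = 3, a3 = 4, a4 = 2, a5 = 3, a6 = 2 works:
  constraint 1 holds since a2 + a6 = 5.
  constraint 3 holds since a4 - a3 = -2.
  constraint 7 holds since a4 - a5 = -1.
The rest check out directly.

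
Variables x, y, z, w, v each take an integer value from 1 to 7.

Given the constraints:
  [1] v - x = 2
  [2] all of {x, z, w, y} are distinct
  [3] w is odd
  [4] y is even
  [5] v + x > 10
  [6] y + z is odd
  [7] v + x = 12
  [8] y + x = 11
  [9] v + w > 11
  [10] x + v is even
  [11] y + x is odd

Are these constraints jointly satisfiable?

One satisfying assignment is x = 5, y = 6, z = 3, w = 7, v = 7.
For the less obvious constraints — constraint 1: v - x = 2; constraint 5: v + x = 12; constraint 7: v + x = 12 — and the others hold by inspection.

Satisfiable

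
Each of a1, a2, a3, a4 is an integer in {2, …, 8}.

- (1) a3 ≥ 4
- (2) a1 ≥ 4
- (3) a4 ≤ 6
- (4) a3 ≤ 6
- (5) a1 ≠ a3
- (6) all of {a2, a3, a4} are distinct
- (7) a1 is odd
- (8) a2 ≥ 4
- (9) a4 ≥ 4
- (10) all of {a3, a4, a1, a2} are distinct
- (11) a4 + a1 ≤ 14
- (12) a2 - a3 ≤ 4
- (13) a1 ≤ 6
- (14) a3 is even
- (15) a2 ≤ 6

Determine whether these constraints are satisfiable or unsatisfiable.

Constraints 1, 2, 3, 4, 8, 9, 13, and 15 confine each of a3, a4, a1, a2 to the 3 values {4, …, 6}.
Constraint 10 requires all 4 of them to be distinct, but only 3 values are available — impossible by the pigeonhole principle.

Unsatisfiable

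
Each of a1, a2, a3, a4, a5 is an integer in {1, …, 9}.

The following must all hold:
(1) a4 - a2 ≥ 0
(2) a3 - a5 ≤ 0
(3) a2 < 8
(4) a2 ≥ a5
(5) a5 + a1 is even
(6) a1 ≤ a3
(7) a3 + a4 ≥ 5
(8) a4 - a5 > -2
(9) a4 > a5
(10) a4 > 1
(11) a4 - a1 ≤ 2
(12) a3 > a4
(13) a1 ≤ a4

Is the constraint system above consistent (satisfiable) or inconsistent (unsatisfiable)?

Unsatisfiable

Constraints 1, 2, 4, and 12 give a3 ≤ a5, a5 ≤ a2, a2 ≤ a4, a4 < a3. Chaining: a3 ≤ a5 ≤ a2 ≤ a4 < a3, which forces a3 < a3 — impossible.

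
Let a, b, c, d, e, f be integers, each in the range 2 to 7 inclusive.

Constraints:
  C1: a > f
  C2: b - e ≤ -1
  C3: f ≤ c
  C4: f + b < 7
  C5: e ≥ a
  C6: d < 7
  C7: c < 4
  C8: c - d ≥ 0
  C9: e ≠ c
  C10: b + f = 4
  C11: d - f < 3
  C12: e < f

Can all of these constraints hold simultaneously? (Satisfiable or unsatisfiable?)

Unsatisfiable

Constraints 1, 5, and 12 give e < f, f < a, a ≤ e. Chaining: e < f < a ≤ e, which forces e < e — impossible.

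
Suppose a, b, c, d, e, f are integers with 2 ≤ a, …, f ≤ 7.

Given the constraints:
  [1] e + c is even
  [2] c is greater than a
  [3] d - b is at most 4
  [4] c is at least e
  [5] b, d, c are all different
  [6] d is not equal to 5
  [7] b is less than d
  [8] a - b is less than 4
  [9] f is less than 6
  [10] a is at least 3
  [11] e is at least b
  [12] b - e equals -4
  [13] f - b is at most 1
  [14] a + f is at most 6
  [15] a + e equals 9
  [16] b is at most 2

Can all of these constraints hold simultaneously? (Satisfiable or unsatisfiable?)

Satisfiable

Setting (a, b, c, d, e, f) = (3, 2, 6, 3, 6, 3) satisfies everything: constraint 3: d - b = 1; constraint 8: a - b = 1; constraint 12: b - e = -4, and the others follow.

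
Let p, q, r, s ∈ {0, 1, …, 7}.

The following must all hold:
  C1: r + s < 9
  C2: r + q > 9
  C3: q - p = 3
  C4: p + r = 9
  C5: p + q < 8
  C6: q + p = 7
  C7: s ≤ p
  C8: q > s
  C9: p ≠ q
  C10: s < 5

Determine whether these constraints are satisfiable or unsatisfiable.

Satisfiable

Take p = 2, q = 5, r = 7, s = 0. Then constraint 1: r + s = 7; constraint 2: r + q = 12, and every other listed constraint is also met.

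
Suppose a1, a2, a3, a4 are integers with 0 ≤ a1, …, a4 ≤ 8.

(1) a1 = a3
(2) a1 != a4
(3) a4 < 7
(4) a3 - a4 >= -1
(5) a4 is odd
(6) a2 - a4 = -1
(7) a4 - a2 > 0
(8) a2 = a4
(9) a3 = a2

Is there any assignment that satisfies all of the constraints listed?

Unsatisfiable

From constraints 1, 8, and 9, a1 = a3 = a2 = a4, so a1 = a4. But constraint 2 says a1 ≠ a4. Contradiction.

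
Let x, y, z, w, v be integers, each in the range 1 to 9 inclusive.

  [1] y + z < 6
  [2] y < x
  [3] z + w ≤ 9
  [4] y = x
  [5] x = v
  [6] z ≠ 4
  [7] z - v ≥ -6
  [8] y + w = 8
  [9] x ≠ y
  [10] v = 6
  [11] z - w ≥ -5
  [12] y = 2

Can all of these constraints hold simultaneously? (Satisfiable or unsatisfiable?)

Unsatisfiable

Constraint 12 fixes y = 2 and constraint 10 fixes v = 6. Constraints 4 and 5 give y = x = v, so y = v. But 2 ≠ 6 — contradiction.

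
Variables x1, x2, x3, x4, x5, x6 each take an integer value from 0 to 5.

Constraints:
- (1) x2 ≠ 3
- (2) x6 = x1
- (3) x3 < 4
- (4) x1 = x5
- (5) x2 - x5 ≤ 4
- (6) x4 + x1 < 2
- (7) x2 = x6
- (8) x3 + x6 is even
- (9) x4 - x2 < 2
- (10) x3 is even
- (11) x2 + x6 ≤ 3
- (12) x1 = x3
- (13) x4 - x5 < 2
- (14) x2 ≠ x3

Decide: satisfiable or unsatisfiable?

Unsatisfiable

From constraints 2, 7, and 12, x2 = x6 = x1 = x3, so x2 = x3. But constraint 14 says x2 ≠ x3. Contradiction.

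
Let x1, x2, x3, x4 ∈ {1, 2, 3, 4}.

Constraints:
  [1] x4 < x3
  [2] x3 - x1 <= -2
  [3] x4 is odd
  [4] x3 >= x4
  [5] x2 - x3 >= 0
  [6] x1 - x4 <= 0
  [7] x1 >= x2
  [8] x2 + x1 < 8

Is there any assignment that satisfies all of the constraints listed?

Unsatisfiable

Constraints 1, 5, 6, and 7 give x1 ≤ x4, x4 < x3, x3 ≤ x2, x2 ≤ x1. Chaining: x1 ≤ x4 < x3 ≤ x2 ≤ x1, which forces x1 < x1 — impossible.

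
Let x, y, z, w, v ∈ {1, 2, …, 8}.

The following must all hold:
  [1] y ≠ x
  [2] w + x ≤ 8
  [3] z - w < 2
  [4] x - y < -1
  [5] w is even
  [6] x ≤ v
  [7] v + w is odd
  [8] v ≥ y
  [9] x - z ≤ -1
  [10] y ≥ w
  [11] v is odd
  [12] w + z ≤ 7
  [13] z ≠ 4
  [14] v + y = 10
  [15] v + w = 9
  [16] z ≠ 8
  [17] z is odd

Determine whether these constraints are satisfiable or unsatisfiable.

Satisfiable

Setting (x, y, z, w, v) = (2, 5, 3, 4, 5) satisfies everything: constraint 2: w + x = 6; constraint 3: z - w = -1, and the others follow.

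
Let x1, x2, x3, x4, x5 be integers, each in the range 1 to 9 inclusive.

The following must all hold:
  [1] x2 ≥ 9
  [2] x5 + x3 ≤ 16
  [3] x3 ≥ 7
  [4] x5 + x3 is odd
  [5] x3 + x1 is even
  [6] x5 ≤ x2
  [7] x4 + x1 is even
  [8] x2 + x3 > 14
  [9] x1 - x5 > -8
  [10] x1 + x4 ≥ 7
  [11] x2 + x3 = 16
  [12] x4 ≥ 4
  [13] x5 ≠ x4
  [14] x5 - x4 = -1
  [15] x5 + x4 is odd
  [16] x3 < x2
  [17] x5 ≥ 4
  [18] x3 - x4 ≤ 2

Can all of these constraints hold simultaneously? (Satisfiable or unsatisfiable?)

One satisfying assignment is x1 = 1, x2 = 9, x3 = 7, x4 = 7, x5 = 6.
For the less obvious constraints — constraint 2: x5 + x3 = 13; constraint 8: x2 + x3 = 16; constraint 9: x1 - x5 = -5 — and the others hold by inspection.

Satisfiable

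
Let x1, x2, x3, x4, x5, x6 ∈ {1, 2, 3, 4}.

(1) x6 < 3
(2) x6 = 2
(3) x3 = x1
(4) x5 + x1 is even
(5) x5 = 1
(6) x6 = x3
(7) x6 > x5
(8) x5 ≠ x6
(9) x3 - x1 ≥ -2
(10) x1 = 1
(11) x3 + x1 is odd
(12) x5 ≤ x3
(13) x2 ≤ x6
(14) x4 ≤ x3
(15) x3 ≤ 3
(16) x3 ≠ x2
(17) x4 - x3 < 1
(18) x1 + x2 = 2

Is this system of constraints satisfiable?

Unsatisfiable

Constraint 2 fixes x6 = 2 and constraint 10 fixes x1 = 1. Constraints 3 and 6 give x6 = x3 = x1, so x6 = x1. But 2 ≠ 1 — contradiction.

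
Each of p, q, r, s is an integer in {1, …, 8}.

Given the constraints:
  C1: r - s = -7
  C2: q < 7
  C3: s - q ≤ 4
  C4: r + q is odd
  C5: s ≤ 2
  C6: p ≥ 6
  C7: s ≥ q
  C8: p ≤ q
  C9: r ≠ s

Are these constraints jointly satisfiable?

From constraints 6 and 8: q ≥ p and p ≥ 6, so q ≥ 6. From constraints 5 and 7: q ≤ s and s ≤ 2, so q ≤ 2. But 2 < 6, so no value of q works.

Unsatisfiable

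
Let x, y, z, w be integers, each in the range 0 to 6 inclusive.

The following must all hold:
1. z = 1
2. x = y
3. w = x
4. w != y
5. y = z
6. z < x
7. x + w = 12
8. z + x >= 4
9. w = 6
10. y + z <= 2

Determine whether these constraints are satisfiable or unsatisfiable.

Unsatisfiable

Constraint 9 fixes w = 6 and constraint 1 fixes z = 1. Constraints 2, 3, and 5 give w = x = y = z, so w = z. But 6 ≠ 1 — contradiction.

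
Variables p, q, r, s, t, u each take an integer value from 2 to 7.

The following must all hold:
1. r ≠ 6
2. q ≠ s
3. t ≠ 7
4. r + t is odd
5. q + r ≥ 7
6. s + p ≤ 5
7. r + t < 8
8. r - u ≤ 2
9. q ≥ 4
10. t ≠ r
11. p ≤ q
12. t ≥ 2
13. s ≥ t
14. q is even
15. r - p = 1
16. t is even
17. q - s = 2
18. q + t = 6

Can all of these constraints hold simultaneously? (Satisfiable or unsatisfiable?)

Satisfiable

The assignment p = 2, q = 4, r = 3, s = 2, t = 2, u = 2 works:
  constraint 5 holds since q + r = 7.
  constraint 6 holds since s + p = 4.
The rest check out directly.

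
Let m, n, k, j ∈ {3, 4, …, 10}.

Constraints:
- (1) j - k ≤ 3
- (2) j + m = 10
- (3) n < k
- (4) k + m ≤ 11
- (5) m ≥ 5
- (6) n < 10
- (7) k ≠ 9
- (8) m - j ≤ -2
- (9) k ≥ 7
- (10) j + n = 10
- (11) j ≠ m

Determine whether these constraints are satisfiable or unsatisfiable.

From constraint 9: k ≥ 7. From constraint 5: m ≥ 5. Hence k + m ≥ 12. But constraint 4 requires k + m ≤ 11, and 11 < 12. Contradiction.

Unsatisfiable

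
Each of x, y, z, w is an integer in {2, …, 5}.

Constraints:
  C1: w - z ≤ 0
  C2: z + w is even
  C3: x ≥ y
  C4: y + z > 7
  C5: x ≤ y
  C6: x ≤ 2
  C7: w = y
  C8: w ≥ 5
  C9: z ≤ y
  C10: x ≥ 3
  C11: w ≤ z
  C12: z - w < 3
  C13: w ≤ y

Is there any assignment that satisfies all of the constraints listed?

From constraints 8 and 13: y ≥ w and w ≥ 5, so y ≥ 5. From constraints 3 and 6: y ≤ x and x ≤ 2, so y ≤ 2. But 2 < 5, so no value of y works.

Unsatisfiable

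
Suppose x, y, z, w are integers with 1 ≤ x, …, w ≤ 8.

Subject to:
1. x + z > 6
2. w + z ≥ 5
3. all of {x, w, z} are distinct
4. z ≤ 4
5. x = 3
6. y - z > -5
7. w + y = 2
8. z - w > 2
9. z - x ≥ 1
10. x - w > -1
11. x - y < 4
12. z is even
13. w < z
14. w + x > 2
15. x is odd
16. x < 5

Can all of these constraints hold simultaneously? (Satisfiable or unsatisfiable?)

One satisfying assignment is x = 3, y = 1, z = 4, w = 1.
For the less obvious constraints — constraint 1: x + z = 7; constraint 2: w + z = 5; constraint 6: y - z = -3 — and the others hold by inspection.

Satisfiable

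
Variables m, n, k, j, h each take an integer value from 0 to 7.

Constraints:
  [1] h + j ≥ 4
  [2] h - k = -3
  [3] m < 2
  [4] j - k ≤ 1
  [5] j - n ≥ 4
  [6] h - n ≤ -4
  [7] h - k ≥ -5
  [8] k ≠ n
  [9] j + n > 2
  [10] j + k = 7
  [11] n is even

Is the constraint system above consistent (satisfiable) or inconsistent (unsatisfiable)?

Constraints 4, 5, 6, and 7 give k − j ≥ -1, j − n ≥ 4, n − h ≥ 4, h − k ≥ -5.
Adding all 4 inequalities: the left sides telescope to 0, and the right sides sum to (-1) + 4 + 4 + (-5) = 2. So 0 ≥ 2, which is false.

Unsatisfiable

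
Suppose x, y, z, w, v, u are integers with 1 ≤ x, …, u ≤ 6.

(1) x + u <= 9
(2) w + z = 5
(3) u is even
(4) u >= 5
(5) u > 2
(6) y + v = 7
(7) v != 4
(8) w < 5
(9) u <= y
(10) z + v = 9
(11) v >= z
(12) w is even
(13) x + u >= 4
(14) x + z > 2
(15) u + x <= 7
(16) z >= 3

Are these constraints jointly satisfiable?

Unsatisfiable

From constraints 4 and 9: y ≥ u ≥ 5. From constraints 11 and 16: v ≥ z ≥ 3. Hence y + v ≥ 8. But constraint 6 requires y + v = 7, and 7 < 8. Contradiction.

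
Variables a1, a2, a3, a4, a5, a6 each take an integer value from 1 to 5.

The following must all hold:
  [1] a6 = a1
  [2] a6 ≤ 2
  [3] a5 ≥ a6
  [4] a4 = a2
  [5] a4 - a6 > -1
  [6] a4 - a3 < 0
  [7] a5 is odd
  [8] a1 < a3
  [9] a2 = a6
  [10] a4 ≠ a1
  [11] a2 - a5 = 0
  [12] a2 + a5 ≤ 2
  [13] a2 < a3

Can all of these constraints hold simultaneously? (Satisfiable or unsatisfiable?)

Unsatisfiable

From constraints 1, 4, and 9, a4 = a2 = a6 = a1, so a4 = a1. But constraint 10 says a4 ≠ a1. Contradiction.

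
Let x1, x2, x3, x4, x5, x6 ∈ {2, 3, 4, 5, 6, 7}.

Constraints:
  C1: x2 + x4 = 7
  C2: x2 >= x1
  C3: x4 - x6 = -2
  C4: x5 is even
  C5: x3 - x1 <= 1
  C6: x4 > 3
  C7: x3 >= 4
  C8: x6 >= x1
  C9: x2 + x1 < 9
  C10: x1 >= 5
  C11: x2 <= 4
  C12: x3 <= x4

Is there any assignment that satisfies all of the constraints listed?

Unsatisfiable

From constraints 2 and 10: x2 ≥ x1 ≥ 5. From constraints 7 and 12: x4 ≥ x3 ≥ 4. Hence x2 + x4 ≥ 9. But constraint 1 requires x2 + x4 = 7, and 7 < 9. Contradiction.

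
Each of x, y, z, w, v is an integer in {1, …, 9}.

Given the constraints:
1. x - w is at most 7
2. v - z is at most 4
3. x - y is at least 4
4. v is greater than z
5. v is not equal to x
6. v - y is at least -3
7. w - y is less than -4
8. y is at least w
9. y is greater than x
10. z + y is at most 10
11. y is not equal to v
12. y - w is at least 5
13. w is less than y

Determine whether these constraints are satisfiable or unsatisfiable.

Constraints 1, 3, and 12 give w − x ≥ -7, x − y ≥ 4, y − w ≥ 5.
Adding all 3 inequalities: the left sides telescope to 0, and the right sides sum to (-7) + 4 + 5 = 2. So 0 ≥ 2, which is false.

Unsatisfiable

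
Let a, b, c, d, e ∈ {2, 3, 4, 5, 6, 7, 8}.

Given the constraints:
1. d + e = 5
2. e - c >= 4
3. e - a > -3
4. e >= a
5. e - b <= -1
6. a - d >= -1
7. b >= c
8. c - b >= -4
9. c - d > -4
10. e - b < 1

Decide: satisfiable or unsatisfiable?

Unsatisfiable

Constraints 2, 5, and 8 give c − b ≥ -4, b − e ≥ 1, e − c ≥ 4.
Adding all 3 inequalities: the left sides telescope to 0, and the right sides sum to (-4) + 1 + 4 = 1. So 0 ≥ 1, which is false.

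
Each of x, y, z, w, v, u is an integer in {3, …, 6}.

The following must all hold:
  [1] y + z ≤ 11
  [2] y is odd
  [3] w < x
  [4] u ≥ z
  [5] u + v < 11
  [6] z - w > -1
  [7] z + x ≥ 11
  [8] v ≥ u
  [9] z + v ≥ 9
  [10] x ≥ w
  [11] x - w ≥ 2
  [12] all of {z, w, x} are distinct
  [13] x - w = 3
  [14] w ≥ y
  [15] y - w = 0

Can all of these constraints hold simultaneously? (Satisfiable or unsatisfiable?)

Satisfiable

The assignment x = 6, y = 3, z = 5, w = 3, v = 5, u = 5 works:
  constraint 1 holds since y + z = 8.
  constraint 5 holds since u + v = 10.
The rest check out directly.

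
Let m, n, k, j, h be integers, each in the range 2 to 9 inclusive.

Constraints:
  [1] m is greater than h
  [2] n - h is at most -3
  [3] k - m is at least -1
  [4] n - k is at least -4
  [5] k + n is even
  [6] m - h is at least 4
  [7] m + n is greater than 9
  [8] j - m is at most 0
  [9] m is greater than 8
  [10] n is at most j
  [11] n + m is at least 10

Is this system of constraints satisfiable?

Constraints 2, 3, 4, and 6 give k − m ≥ -1, m − h ≥ 4, h − n ≥ 3, n − k ≥ -4.
Adding all 4 inequalities: the left sides telescope to 0, and the right sides sum to (-1) + 4 + 3 + (-4) = 2. So 0 ≥ 2, which is false.

Unsatisfiable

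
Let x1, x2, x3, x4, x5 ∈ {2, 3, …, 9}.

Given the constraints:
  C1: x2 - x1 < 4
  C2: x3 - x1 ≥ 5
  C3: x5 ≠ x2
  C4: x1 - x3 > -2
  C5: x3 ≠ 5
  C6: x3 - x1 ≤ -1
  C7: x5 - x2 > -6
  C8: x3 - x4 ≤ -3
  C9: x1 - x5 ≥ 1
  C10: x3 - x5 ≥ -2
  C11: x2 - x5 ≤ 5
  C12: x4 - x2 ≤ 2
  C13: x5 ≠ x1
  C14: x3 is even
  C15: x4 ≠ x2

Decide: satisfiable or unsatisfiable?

Unsatisfiable

Constraints 2, 8, 9, 11, and 12 give x5 − x2 ≥ -5, x2 − x4 ≥ -2, x4 − x3 ≥ 3, x3 − x1 ≥ 5, x1 − x5 ≥ 1.
Adding all 5 inequalities: the left sides telescope to 0, and the right sides sum to (-5) + (-2) + 3 + 5 + 1 = 2. So 0 ≥ 2, which is false.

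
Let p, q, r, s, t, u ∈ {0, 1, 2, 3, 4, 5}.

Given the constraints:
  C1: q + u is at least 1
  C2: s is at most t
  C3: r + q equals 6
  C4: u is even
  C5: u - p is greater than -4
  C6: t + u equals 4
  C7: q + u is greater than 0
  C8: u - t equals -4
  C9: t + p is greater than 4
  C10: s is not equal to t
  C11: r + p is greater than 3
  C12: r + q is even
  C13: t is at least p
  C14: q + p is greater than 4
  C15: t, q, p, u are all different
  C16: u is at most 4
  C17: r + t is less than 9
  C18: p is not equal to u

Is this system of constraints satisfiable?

Satisfiable

The assignment p = 2, q = 3, r = 3, s = 3, t = 4, u = 0 works:
  constraint 1 holds since q + u = 3.
  constraint 3 holds since r + q = 6.
The rest check out directly.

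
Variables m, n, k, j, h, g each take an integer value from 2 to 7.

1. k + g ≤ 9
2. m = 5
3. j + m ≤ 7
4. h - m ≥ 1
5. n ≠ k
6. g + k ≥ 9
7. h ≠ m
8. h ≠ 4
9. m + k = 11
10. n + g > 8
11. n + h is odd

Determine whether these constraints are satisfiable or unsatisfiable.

Satisfiable

Take m = 5, n = 7, k = 6, j = 2, h = 6, g = 3. Then constraint 1: k + g = 9; constraint 3: j + m = 7; constraint 4: h - m = 1, and every other listed constraint is also met.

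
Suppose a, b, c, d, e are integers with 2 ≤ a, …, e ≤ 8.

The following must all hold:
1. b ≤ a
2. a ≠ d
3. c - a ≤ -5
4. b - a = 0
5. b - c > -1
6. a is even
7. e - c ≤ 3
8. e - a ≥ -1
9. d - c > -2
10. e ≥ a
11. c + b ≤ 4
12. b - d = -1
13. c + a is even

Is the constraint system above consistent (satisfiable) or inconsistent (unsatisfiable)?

Unsatisfiable

Constraints 3, 7, and 8 give a − c ≥ 5, c − e ≥ -3, e − a ≥ -1.
Adding all 3 inequalities: the left sides telescope to 0, and the right sides sum to 5 + (-3) + (-1) = 1. So 0 ≥ 1, which is false.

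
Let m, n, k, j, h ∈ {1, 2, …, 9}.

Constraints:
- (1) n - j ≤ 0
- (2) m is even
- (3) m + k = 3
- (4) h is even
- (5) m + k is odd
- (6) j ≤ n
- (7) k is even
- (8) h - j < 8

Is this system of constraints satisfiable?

Constraint 2 makes m even and constraint 7 makes k even, so m + k must be even. Constraint 5 says m + k is odd — contradiction.

Unsatisfiable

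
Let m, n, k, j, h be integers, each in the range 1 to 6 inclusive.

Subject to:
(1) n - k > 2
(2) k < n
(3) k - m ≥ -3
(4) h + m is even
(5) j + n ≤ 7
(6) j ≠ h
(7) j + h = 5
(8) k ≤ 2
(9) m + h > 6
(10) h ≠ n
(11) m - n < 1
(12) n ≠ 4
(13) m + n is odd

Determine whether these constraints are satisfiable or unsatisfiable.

Satisfiable

Take m = 4, n = 5, k = 1, j = 1, h = 4. Then constraint 1: n - k = 4; constraint 3: k - m = -3; constraint 5: j + n = 6, and every other listed constraint is also met.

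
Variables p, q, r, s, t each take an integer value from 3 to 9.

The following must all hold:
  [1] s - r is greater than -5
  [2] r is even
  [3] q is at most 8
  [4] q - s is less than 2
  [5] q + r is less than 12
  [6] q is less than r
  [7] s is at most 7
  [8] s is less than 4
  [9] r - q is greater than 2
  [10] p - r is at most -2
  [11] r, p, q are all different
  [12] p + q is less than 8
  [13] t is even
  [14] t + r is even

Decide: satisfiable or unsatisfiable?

Satisfiable

Setting (p, q, r, s, t) = (4, 3, 6, 3, 8) satisfies everything: constraint 1: s - r = -3; constraint 4: q - s = 0, and the others follow.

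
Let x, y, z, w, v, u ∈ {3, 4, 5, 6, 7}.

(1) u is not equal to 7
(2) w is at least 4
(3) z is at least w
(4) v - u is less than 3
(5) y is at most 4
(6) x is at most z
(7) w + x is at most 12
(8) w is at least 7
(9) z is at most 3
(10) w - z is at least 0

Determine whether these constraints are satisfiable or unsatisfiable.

From constraint 8: w ≥ 7. From constraints 3 and 9: w ≤ z and z ≤ 3, so w ≤ 3. But 3 < 7, so no value of w works.

Unsatisfiable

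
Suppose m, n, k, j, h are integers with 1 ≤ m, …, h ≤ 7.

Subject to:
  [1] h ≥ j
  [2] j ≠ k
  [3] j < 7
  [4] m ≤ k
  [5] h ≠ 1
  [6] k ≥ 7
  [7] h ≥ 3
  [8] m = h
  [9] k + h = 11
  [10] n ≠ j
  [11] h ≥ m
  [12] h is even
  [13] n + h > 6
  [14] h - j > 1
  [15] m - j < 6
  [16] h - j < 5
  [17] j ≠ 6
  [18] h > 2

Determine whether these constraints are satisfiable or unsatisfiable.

The assignment m = 4, n = 3, k = 7, j = 1, h = 4 works:
  constraint 9 holds since k + h = 11.
  constraint 13 holds since n + h = 7.
  constraint 14 holds since h - j = 3.
The rest check out directly.

Satisfiable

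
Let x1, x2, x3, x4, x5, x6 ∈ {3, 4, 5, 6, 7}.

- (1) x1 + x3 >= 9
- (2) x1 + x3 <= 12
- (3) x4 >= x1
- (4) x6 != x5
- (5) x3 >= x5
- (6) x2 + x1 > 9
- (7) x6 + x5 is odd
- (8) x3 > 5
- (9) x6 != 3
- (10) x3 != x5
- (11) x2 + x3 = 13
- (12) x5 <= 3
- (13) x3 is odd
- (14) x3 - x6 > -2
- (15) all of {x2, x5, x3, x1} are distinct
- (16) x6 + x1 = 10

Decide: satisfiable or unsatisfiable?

Satisfiable

Try x1 = 4, x2 = 6, x3 = 7, x4 = 6, x5 = 3, x6 = 6.
Check constraint 1: x1 + x3 = 11; constraint 2: x1 + x3 = 11. The remaining constraints are straightforward to verify.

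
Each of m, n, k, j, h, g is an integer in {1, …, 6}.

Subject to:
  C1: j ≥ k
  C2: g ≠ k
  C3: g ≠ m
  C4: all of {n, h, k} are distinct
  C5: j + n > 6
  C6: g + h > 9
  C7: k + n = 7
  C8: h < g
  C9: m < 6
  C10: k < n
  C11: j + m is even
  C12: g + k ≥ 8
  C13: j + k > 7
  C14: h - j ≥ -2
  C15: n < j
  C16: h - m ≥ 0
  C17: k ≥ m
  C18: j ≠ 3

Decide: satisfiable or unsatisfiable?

One satisfying assignment is m = 3, n = 4, k = 3, j = 5, h = 5, g = 6.
For the less obvious constraints — constraint 5: j + n = 9; constraint 6: g + h = 11; constraint 7: k + n = 7 — and the others hold by inspection.

Satisfiable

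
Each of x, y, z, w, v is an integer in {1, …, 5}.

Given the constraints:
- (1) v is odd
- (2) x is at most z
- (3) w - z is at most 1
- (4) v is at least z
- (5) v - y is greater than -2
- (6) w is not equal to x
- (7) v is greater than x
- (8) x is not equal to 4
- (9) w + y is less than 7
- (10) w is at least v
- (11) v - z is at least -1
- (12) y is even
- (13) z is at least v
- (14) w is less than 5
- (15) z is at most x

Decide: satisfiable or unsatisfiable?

Constraints 7, 13, and 15 give v ≤ z, z ≤ x, x < v. Chaining: v ≤ z ≤ x < v, which forces v < v — impossible.

Unsatisfiable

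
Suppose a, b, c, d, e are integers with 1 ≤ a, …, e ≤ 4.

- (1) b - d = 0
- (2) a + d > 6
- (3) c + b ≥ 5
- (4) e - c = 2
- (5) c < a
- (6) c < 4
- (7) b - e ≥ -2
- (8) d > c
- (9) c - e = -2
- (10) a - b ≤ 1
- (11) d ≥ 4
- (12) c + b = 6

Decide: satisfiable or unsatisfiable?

Take a = 3, b = 4, c = 2, d = 4, e = 4. Then constraint 1: b - d = 0; constraint 2: a + d = 7, and every other listed constraint is also met.

Satisfiable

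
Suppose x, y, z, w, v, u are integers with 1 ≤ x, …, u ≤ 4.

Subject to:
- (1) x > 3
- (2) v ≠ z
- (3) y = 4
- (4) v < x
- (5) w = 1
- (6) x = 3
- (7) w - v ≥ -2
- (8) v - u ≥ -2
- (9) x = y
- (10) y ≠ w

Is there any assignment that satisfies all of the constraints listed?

Unsatisfiable

Constraint 6 fixes x = 3 and constraint 3 fixes y = 4, but constraint 9 requires x = y. Since 3 ≠ 4, contradiction.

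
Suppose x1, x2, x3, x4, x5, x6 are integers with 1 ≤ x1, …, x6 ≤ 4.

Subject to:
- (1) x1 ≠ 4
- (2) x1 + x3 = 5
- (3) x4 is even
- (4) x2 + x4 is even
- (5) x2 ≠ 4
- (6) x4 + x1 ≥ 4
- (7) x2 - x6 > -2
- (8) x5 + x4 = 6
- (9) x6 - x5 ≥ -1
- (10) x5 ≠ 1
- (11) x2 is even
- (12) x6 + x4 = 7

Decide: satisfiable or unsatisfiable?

Satisfiable

One satisfying assignment is x1 = 1, x2 = 2, x3 = 4, x4 = 4, x5 = 2, x6 = 3.
For the less obvious constraints — constraint 2: x1 + x3 = 5; constraint 6: x4 + x1 = 5; constraint 7: x2 - x6 = -1 — and the others hold by inspection.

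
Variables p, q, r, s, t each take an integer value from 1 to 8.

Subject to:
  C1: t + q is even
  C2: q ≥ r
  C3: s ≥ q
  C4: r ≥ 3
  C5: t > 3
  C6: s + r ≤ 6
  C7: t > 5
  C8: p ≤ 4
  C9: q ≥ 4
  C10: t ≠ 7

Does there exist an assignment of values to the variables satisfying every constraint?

From constraints 3 and 9: s ≥ q ≥ 4. From constraint 4: r ≥ 3. Hence s + r ≥ 7. But constraint 6 requires s + r ≤ 6, and 6 < 7. Contradiction.

Unsatisfiable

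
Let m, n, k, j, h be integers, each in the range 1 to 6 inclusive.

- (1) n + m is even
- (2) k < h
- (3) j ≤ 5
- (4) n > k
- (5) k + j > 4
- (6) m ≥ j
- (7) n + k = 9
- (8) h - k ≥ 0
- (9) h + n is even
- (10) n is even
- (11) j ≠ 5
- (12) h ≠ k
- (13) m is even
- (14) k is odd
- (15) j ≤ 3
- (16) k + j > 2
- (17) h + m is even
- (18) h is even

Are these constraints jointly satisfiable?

Take m = 4, n = 6, k = 3, j = 2, h = 6. Then constraint 5: k + j = 5; constraint 7: n + k = 9; constraint 8: h - k = 3, and every other listed constraint is also met.

Satisfiable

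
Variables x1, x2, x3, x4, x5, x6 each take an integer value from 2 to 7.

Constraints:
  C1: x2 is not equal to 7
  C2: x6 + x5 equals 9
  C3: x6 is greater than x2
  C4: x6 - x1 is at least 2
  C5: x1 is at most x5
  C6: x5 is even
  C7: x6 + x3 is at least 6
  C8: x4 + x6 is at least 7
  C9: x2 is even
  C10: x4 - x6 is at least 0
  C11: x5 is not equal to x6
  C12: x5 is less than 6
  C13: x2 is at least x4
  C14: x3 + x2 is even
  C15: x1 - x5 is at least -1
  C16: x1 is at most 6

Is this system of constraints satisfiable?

Constraints 3, 10, and 13 give x4 ≤ x2, x2 < x6, x6 ≤ x4. Chaining: x4 ≤ x2 < x6 ≤ x4, which forces x4 < x4 — impossible.

Unsatisfiable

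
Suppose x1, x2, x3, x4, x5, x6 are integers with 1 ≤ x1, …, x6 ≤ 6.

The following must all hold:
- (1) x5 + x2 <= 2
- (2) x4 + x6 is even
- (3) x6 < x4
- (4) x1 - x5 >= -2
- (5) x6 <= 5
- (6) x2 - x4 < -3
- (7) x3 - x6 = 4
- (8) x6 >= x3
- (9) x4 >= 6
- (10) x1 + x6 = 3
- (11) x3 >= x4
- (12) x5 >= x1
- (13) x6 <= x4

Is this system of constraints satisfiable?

From constraints 9 and 11: x3 ≥ x4 and x4 ≥ 6, so x3 ≥ 6. From constraints 5 and 8: x3 ≤ x6 and x6 ≤ 5, so x3 ≤ 5. But 5 < 6, so no value of x3 works.

Unsatisfiable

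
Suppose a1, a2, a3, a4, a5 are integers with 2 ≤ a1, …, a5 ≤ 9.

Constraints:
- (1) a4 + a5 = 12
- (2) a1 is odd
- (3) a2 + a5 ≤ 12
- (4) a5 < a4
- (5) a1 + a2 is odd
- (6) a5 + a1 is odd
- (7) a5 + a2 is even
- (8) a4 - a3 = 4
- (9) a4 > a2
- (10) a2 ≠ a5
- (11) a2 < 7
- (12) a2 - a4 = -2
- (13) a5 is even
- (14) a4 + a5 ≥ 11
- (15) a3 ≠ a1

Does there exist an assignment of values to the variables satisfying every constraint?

Try a1 = 9, a2 = 6, a3 = 4, a4 = 8, a5 = 4.
Check constraint 1: a4 + a5 = 12; constraint 3: a2 + a5 = 10; constraint 8: a4 - a3 = 4. The remaining constraints are straightforward to verify.

Satisfiable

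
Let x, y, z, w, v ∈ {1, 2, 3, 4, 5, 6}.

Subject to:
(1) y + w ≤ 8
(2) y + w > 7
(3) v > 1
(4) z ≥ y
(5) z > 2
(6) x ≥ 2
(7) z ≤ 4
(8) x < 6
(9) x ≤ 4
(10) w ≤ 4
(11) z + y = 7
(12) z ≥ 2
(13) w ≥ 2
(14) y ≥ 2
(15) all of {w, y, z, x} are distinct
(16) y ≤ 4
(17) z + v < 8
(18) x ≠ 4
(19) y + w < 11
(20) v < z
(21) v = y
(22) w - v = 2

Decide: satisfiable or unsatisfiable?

Constraints 6, 7, 9, 10, 12, 13, 14, and 16 confine each of w, y, z, x to the 3 values {2, …, 4}.
Constraint 15 requires all 4 of them to be distinct, but only 3 values are available — impossible by the pigeonhole principle.

Unsatisfiable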